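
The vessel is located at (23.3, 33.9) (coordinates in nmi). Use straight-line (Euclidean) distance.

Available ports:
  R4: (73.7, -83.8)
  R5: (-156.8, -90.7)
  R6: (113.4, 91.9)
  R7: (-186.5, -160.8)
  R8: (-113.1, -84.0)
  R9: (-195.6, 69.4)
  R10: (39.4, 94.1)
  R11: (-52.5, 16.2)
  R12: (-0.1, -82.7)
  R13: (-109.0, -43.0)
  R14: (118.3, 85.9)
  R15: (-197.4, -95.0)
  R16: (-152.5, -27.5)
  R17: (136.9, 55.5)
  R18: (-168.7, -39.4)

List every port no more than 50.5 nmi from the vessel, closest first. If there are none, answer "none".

Distances from (23.3, 33.9):
R4: 128.0 nmi
R5: 219.0 nmi
R6: 107.2 nmi
R7: 286.2 nmi
R8: 180.3 nmi
R9: 221.8 nmi
R10: 62.3 nmi
R11: 77.8 nmi
R12: 118.9 nmi
R13: 153.0 nmi
R14: 108.3 nmi
R15: 255.6 nmi
R16: 186.2 nmi
R17: 115.6 nmi
R18: 205.5 nmi
Threshold 50.5 nmi: none within range.

none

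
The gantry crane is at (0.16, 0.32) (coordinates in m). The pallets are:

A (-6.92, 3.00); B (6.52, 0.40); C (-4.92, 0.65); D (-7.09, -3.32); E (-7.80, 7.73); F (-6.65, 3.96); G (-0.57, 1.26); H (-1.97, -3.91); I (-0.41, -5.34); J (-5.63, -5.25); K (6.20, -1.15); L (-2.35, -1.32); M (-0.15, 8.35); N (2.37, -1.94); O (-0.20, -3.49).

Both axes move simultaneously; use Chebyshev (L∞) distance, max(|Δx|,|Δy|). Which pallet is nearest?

Distances from (0.16, 0.32):
A: max(|-7.08|, |2.68|) = 7.08 m
B: max(|6.36|, |0.08|) = 6.36 m
C: max(|-5.08|, |0.33|) = 5.08 m
D: max(|-7.25|, |-3.64|) = 7.25 m
E: max(|-7.96|, |7.41|) = 7.96 m
F: max(|-6.81|, |3.64|) = 6.81 m
G: max(|-0.73|, |0.94|) = 0.94 m
H: max(|-2.13|, |-4.23|) = 4.23 m
I: max(|-0.57|, |-5.66|) = 5.66 m
J: max(|-5.79|, |-5.57|) = 5.79 m
K: max(|6.04|, |-1.47|) = 6.04 m
L: max(|-2.51|, |-1.64|) = 2.51 m
M: max(|-0.31|, |8.03|) = 8.03 m
N: max(|2.21|, |-2.26|) = 2.26 m
O: max(|-0.36|, |-3.81|) = 3.81 m
Minimum: G at 0.94 m.

G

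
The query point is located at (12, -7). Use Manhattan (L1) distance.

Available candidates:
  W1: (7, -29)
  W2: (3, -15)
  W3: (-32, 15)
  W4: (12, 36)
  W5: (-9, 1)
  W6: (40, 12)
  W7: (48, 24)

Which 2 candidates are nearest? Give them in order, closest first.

Distances from (12, -7):
W1: |-5| + |-22| = 5 + 22 = 27
W2: |-9| + |-8| = 9 + 8 = 17
W3: |-44| + |22| = 44 + 22 = 66
W4: |0| + |43| = 0 + 43 = 43
W5: |-21| + |8| = 21 + 8 = 29
W6: |28| + |19| = 28 + 19 = 47
W7: |36| + |31| = 36 + 31 = 67
Sorted: W2 (17) < W1 (27) < W5 (29) < W4 (43) < …

W2, W1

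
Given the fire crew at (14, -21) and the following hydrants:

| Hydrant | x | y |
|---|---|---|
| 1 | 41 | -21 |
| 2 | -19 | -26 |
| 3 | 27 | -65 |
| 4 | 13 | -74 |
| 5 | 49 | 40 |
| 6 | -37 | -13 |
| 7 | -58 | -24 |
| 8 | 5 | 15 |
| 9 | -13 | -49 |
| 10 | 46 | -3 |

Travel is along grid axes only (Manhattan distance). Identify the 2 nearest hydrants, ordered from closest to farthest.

Distances from (14, -21):
1: |27| + |0| = 27 + 0 = 27
2: |-33| + |-5| = 33 + 5 = 38
3: |13| + |-44| = 13 + 44 = 57
4: |-1| + |-53| = 1 + 53 = 54
5: |35| + |61| = 35 + 61 = 96
6: |-51| + |8| = 51 + 8 = 59
7: |-72| + |-3| = 72 + 3 = 75
8: |-9| + |36| = 9 + 36 = 45
9: |-27| + |-28| = 27 + 28 = 55
10: |32| + |18| = 32 + 18 = 50
Sorted: 1 (27) < 2 (38) < 8 (45) < 10 (50) < …

1, 2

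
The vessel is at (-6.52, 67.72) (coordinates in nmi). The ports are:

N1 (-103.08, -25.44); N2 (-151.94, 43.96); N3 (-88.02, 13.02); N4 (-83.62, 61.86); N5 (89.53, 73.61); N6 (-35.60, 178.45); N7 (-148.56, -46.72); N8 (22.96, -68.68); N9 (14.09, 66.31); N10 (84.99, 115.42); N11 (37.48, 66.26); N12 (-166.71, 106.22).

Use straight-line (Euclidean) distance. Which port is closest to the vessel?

N9

Distances from (-6.52, 67.72):
N1: 134.17 nmi
N2: 147.35 nmi
N3: 98.15 nmi
N4: 77.32 nmi
N5: 96.23 nmi
N6: 114.48 nmi
N7: 182.41 nmi
N8: 139.55 nmi
N9: 20.66 nmi
N10: 103.20 nmi
N11: 44.02 nmi
N12: 164.75 nmi
Minimum: N9 at 20.66 nmi.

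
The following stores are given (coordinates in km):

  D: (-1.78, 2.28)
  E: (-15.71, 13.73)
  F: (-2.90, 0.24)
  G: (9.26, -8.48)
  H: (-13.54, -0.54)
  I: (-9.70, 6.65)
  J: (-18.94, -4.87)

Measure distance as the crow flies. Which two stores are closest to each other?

D and F

Pairwise distances:
D–E: 18.03 km
D–F: 2.33 km
D–G: 15.42 km
D–H: 12.09 km
D–I: 9.05 km
D–J: 18.59 km
E–F: 18.60 km
E–G: 33.42 km
E–H: 14.43 km
E–I: 9.29 km
E–J: 18.88 km
F–G: 14.96 km
F–H: 10.67 km
F–I: 9.34 km
F–J: 16.83 km
G–H: 24.14 km
G–I: 24.26 km
G–J: 28.43 km
H–I: 8.15 km
H–J: 6.92 km
I–J: 14.77 km
Closest pair: D–F at 2.33 km.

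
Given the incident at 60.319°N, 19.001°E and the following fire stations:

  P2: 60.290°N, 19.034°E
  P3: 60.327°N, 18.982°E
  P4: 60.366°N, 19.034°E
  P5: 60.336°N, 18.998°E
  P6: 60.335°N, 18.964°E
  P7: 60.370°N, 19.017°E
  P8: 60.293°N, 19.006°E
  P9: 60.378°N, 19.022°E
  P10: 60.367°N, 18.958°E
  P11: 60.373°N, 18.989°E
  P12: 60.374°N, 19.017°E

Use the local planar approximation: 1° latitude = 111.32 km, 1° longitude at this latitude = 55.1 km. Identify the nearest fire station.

Distances from 60.319°N, 19.001°E:
P2: √((-0.029·111.32)² + (0.033·55.1)²) = √(10.42179 + 3.30621) = 3.705 km
P3: √((0.008·111.32)² + (-0.019·55.1)²) = √(0.79310 + 1.09600) = 1.374 km
P4: √((0.047·111.32)² + (0.033·55.1)²) = √(27.37424 + 3.30621) = 5.539 km
P5: √((0.017·111.32)² + (-0.003·55.1)²) = √(3.58133 + 0.02732) = 1.900 km
P6: √((0.016·111.32)² + (-0.037·55.1)²) = √(3.17239 + 4.15630) = 2.707 km
P7: √((0.051·111.32)² + (0.016·55.1)²) = √(32.23196 + 0.77722) = 5.745 km
P8: √((-0.026·111.32)² + (0.005·55.1)²) = √(8.37709 + 0.07590) = 2.907 km
P9: √((0.059·111.32)² + (0.021·55.1)²) = √(43.13705 + 1.33888) = 6.669 km
P10: √((0.048·111.32)² + (-0.043·55.1)²) = √(28.55150 + 5.61358) = 5.845 km
P11: √((0.054·111.32)² + (-0.012·55.1)²) = √(36.13549 + 0.43719) = 6.048 km
P12: √((0.055·111.32)² + (0.016·55.1)²) = √(37.48623 + 0.77722) = 6.186 km
Minimum: P3 at 1.374 km.

P3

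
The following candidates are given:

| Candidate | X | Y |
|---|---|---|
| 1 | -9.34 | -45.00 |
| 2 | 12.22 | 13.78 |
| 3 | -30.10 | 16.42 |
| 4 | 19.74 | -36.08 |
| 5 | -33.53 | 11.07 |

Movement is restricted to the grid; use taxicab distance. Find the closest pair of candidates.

Pairwise distances:
3–5: |-3.43| + |-5.35| = 3.43 + 5.35 = 8.78
1–4: |29.08| + |8.92| = 29.08 + 8.92 = 38.00
2–3: |-42.32| + |2.64| = 42.32 + 2.64 = 44.96
2–5: |-45.75| + |-2.71| = 45.75 + 2.71 = 48.46
2–4: |7.52| + |-49.86| = 7.52 + 49.86 = 57.38
1–5: |-24.19| + |56.07| = 24.19 + 56.07 = 80.26
1–2: |21.56| + |58.78| = 21.56 + 58.78 = 80.34
1–3: |-20.76| + |61.42| = 20.76 + 61.42 = 82.18
4–5: |-53.27| + |47.15| = 53.27 + 47.15 = 100.42
3–4: |49.84| + |-52.50| = 49.84 + 52.50 = 102.34
Closest pair: 3–5 at 8.78.

3 and 5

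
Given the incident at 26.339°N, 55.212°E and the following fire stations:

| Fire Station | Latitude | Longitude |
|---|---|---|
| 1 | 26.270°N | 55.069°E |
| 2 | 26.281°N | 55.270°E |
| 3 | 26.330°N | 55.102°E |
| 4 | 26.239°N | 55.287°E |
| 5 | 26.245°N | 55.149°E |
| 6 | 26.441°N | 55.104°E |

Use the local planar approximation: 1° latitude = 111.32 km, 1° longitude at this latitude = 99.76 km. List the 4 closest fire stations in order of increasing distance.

2, 3, 5, 4

Distances from 26.339°N, 55.212°E:
1: √((-0.069·111.32)² + (-0.143·99.76)²) = √(58.99899 + 203.50963) = 16.202 km
2: √((-0.058·111.32)² + (0.058·99.76)²) = √(41.68717 + 33.47872) = 8.670 km
3: √((-0.009·111.32)² + (-0.110·99.76)²) = √(1.00376 + 120.41990) = 11.019 km
4: √((-0.100·111.32)² + (0.075·99.76)²) = √(123.92142 + 55.98032) = 13.413 km
5: √((-0.094·111.32)² + (-0.063·99.76)²) = √(109.49697 + 39.49972) = 12.206 km
6: √((0.102·111.32)² + (-0.108·99.76)²) = √(128.92785 + 116.08080) = 15.653 km
Sorted: 2 (8.670 km) < 3 (11.019 km) < 5 (12.206 km) < 4 (13.413 km) < 6 (15.653 km) < 1 (16.202 km)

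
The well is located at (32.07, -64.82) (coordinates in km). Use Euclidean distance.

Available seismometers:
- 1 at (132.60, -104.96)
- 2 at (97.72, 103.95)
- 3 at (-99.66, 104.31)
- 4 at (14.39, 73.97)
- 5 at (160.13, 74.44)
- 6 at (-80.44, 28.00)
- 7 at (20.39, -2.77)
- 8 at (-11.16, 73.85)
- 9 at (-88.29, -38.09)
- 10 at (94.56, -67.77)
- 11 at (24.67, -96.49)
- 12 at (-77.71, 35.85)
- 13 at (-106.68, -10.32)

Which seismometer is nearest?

Distances from (32.07, -64.82):
1: √((100.53)² + (-40.14)²) = √(10106.2809 + 1611.2196) = 108.25 km
2: √((65.65)² + (168.77)²) = √(4309.9225 + 28483.3129) = 181.09 km
3: √((-131.73)² + (169.13)²) = √(17352.7929 + 28604.9569) = 214.38 km
4: √((-17.68)² + (138.79)²) = √(312.5824 + 19262.6641) = 139.91 km
5: √((128.06)² + (139.26)²) = √(16399.3636 + 19393.3476) = 189.19 km
6: √((-112.51)² + (92.82)²) = √(12658.5001 + 8615.5524) = 145.86 km
7: √((-11.68)² + (62.05)²) = √(136.4224 + 3850.2025) = 63.14 km
8: √((-43.23)² + (138.67)²) = √(1868.8329 + 19229.3689) = 145.25 km
9: √((-120.36)² + (26.73)²) = √(14486.5296 + 714.4929) = 123.29 km
10: √((62.49)² + (-2.95)²) = √(3905.0001 + 8.7025) = 62.56 km
11: √((-7.40)² + (-31.67)²) = √(54.7600 + 1002.9889) = 32.52 km
12: √((-109.78)² + (100.67)²) = √(12051.6484 + 10134.4489) = 148.95 km
13: √((-138.75)² + (54.50)²) = √(19251.5625 + 2970.2500) = 149.07 km
Minimum: 11 at 32.52 km.

11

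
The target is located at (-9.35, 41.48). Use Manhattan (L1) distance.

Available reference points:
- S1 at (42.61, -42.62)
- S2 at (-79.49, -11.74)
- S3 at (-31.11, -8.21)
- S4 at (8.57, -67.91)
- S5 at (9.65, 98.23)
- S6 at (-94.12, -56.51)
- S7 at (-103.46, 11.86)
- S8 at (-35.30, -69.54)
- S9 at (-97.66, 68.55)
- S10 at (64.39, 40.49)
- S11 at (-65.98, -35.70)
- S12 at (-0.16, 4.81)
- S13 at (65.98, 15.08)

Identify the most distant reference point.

Distances from (-9.35, 41.48):
S1: 136.06
S2: 123.36
S3: 71.45
S4: 127.31
S5: 75.75
S6: 182.76
S7: 123.73
S8: 136.97
S9: 115.38
S10: 74.73
S11: 133.81
S12: 45.86
S13: 101.73
Maximum: S6 at 182.76.

S6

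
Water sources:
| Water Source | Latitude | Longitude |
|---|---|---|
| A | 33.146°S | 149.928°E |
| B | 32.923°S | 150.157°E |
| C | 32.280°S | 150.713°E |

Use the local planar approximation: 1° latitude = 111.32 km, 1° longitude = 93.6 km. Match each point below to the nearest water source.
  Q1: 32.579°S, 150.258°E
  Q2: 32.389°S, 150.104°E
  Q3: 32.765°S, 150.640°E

Q1 at 32.579°S, 150.258°E:
  A: 70.271 km
  B: 39.444 km
  C: 54.052 km
  → nearest: B (39.444 km)
Q2 at 32.389°S, 150.104°E:
  A: 85.864 km
  B: 59.652 km
  C: 58.280 km
  → nearest: C (58.280 km)
Q3 at 32.765°S, 150.640°E:
  A: 78.995 km
  B: 48.510 km
  C: 54.421 km
  → nearest: B (48.510 km)

Q1→B; Q2→C; Q3→B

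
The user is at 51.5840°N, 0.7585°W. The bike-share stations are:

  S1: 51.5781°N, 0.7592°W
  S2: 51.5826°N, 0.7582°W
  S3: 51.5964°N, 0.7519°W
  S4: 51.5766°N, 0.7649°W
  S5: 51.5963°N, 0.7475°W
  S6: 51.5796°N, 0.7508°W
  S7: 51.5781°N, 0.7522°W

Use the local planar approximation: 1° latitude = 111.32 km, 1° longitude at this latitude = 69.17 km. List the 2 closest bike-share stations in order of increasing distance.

S2, S1

Distances from 51.5840°N, 0.7585°W:
S1: √((-0.0059·111.32)² + (-0.0007·69.17)²) = √(0.431370 + 0.002344) = 0.6586 km
S2: √((-0.0014·111.32)² + (0.0003·69.17)²) = √(0.024289 + 0.000431) = 0.1572 km
S3: √((0.0124·111.32)² + (0.0066·69.17)²) = √(1.905416 + 0.208412) = 1.4539 km
S4: √((-0.0074·111.32)² + (-0.0064·69.17)²) = √(0.678594 + 0.195973) = 0.9352 km
S5: √((0.0123·111.32)² + (0.0110·69.17)²) = √(1.874807 + 0.578923) = 1.5664 km
S6: √((-0.0044·111.32)² + (0.0077·69.17)²) = √(0.239912 + 0.283672) = 0.7236 km
S7: √((-0.0059·111.32)² + (0.0063·69.17)²) = √(0.431370 + 0.189896) = 0.7882 km
Sorted: S2 (0.1572 km) < S1 (0.6586 km) < S6 (0.7236 km) < S7 (0.7882 km) < …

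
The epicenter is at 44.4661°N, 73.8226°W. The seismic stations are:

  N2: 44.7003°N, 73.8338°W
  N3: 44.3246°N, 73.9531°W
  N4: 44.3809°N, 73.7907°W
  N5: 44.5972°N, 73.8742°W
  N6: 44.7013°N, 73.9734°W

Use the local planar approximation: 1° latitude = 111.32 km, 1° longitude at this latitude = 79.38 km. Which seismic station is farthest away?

N6

Distances from 44.4661°N, 73.8226°W:
N2: √((0.2342·111.32)² + (-0.0112·79.38)²) = √(679.704549 + 0.790421) = 26.0863 km
N3: √((-0.1415·111.32)² + (-0.1305·79.38)²) = √(248.118573 + 107.310746) = 18.8528 km
N4: √((-0.0852·111.32)² + (0.0319·79.38)²) = √(89.955057 + 6.412148) = 9.8167 km
N5: √((0.1311·111.32)² + (-0.0516·79.38)²) = √(212.986354 + 16.777282) = 15.1580 km
N6: √((0.2352·111.32)² + (-0.1508·79.38)²) = √(685.521421 + 143.292966) = 28.7891 km
Maximum: N6 at 28.7891 km.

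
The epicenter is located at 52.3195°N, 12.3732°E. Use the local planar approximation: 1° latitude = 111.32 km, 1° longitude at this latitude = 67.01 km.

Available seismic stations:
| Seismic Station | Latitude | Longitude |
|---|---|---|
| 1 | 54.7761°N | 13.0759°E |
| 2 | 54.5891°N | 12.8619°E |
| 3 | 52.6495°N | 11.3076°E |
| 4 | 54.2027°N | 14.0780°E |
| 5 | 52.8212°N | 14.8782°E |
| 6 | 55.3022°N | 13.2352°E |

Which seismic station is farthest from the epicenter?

Distances from 52.3195°N, 12.3732°E:
1: 277.4931 km
2: 254.7654 km
3: 80.3013 km
4: 238.7436 km
5: 176.9071 km
6: 337.0211 km
Maximum: 6 at 337.0211 km.

6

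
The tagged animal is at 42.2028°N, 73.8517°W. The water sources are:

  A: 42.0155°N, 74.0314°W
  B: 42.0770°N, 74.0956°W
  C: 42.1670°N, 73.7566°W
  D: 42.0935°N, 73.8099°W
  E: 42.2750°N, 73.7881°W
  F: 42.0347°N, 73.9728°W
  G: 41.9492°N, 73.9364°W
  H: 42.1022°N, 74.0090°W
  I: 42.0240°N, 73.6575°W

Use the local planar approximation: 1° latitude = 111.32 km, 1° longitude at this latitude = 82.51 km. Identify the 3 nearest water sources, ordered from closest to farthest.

C, E, D

Distances from 42.2028°N, 73.8517°W:
A: √((-0.1873·111.32)² + (-0.1797·82.51)²) = √(434.732341 + 219.841323) = 25.5846 km
B: √((-0.1258·111.32)² + (-0.2439·82.51)²) = √(196.113584 + 404.982983) = 24.5173 km
C: √((-0.0358·111.32)² + (0.0951·82.51)²) = √(15.882265 + 61.570717) = 8.8007 km
D: √((-0.1093·111.32)² + (0.0418·82.51)²) = √(148.042605 + 11.895035) = 12.6466 km
E: √((0.0722·111.32)² + (0.0636·82.51)²) = √(64.598256 + 27.537684) = 9.5987 km
F: √((-0.1681·111.32)² + (-0.1211·82.51)²) = √(350.172327 + 99.839285) = 21.2135 km
G: √((-0.2536·111.32)² + (-0.0847·82.51)²) = √(796.975358 + 48.840488) = 29.0829 km
H: √((-0.1006·111.32)² + (-0.1573·82.51)²) = √(125.412942 + 168.449846) = 17.1424 km
I: √((-0.1788·111.32)² + (0.1942·82.51)²) = √(396.169853 + 256.750694) = 25.5523 km
Sorted: C (8.8007 km) < E (9.5987 km) < D (12.6466 km) < H (17.1424 km) < F (21.2135 km) < …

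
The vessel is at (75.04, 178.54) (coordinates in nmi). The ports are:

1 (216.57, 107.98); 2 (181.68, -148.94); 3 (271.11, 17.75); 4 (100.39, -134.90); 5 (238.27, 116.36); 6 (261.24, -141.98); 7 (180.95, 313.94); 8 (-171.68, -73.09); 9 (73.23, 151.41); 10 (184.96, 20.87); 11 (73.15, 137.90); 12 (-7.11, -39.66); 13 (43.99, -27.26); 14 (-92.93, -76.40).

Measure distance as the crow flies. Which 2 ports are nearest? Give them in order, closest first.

9, 11

Distances from (75.04, 178.54):
1: √((141.53)² + (-70.56)²) = √(20030.7409 + 4978.7136) = 158.14 nmi
2: √((106.64)² + (-327.48)²) = √(11372.0896 + 107243.1504) = 344.41 nmi
3: √((196.07)² + (-160.79)²) = √(38443.4449 + 25853.4241) = 253.57 nmi
4: √((25.35)² + (-313.44)²) = √(642.6225 + 98244.6336) = 314.46 nmi
5: √((163.23)² + (-62.18)²) = √(26644.0329 + 3866.3524) = 174.67 nmi
6: √((186.20)² + (-320.52)²) = √(34670.4400 + 102733.0704) = 370.68 nmi
7: √((105.91)² + (135.40)²) = √(11216.9281 + 18333.1600) = 171.90 nmi
8: √((-246.72)² + (-251.63)²) = √(60870.7584 + 63317.6569) = 352.40 nmi
9: √((-1.81)² + (-27.13)²) = √(3.2761 + 736.0369) = 27.19 nmi
10: √((109.92)² + (-157.67)²) = √(12082.4064 + 24859.8289) = 192.20 nmi
11: √((-1.89)² + (-40.64)²) = √(3.5721 + 1651.6096) = 40.68 nmi
12: √((-82.15)² + (-218.20)²) = √(6748.6225 + 47611.2400) = 233.15 nmi
13: √((-31.05)² + (-205.80)²) = √(964.1025 + 42353.6400) = 208.13 nmi
14: √((-167.97)² + (-254.94)²) = √(28213.9209 + 64994.4036) = 305.30 nmi
Sorted: 9 (27.19 nmi) < 11 (40.68 nmi) < 1 (158.14 nmi) < 7 (171.90 nmi) < …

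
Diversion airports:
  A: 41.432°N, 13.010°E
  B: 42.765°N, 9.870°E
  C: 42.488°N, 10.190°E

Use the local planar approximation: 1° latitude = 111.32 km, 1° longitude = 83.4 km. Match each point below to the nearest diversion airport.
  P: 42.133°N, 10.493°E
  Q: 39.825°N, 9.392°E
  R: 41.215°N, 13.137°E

P at 42.133°N, 10.493°E:
  A: √((-0.701·111.32)² + (2.517·83.4)²) = √(6089.51117 + 44065.48276) = 223.953 km
  B: √((0.632·111.32)² + (-0.623·83.4)²) = √(4949.71909 + 2699.65455) = 87.461 km
  C: √((0.355·111.32)² + (-0.303·83.4)²) = √(1561.71975 + 638.58301) = 46.907 km
  → nearest: C (46.907 km)
Q at 39.825°N, 9.392°E:
  A: √((1.607·111.32)² + (3.618·83.4)²) = √(32002.07575 + 91047.75178) = 350.785 km
  B: √((2.940·111.32)² + (0.478·83.4)²) = √(107112.72205 + 1589.23417) = 329.700 km
  C: √((2.663·111.32)² + (0.798·83.4)²) = √(87879.73289 + 4429.32843) = 303.824 km
  → nearest: C (303.824 km)
R at 41.215°N, 13.137°E:
  A: √((0.217·111.32)² + (-0.127·83.4)²) = √(583.53359 + 112.18623) = 26.377 km
  B: √((1.550·111.32)² + (-3.267·83.4)²) = √(29772.12212 + 74238.70204) = 322.507 km
  C: √((1.273·111.32)² + (-2.947·83.4)²) = √(20081.82613 + 60407.71009) = 283.707 km
  → nearest: A (26.377 km)

P→C; Q→C; R→A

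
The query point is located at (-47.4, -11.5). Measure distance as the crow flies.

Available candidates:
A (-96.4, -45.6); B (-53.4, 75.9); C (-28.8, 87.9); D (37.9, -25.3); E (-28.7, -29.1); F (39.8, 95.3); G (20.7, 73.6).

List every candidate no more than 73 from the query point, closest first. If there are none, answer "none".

Distances from (-47.4, -11.5):
A: √((-49.0)² + (-34.1)²) = √(2401.000 + 1162.810) = 59.7
B: √((-6.0)² + (87.4)²) = √(36.000 + 7638.760) = 87.6
C: √((18.6)² + (99.4)²) = √(345.960 + 9880.360) = 101.1
D: √((85.3)² + (-13.8)²) = √(7276.090 + 190.440) = 86.4
E: √((18.7)² + (-17.6)²) = √(349.690 + 309.760) = 25.7
F: √((87.2)² + (106.8)²) = √(7603.840 + 11406.240) = 137.9
G: √((68.1)² + (85.1)²) = √(4637.610 + 7242.010) = 109.0
Threshold 73: E (25.7), A (59.7) are within range.

E, A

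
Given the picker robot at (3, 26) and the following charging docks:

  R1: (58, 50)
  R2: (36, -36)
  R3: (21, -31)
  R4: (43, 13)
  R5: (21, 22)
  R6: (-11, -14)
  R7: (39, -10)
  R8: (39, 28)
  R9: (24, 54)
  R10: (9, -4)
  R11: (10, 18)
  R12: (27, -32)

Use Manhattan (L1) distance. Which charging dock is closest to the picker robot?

R11

Distances from (3, 26):
R1: |55| + |24| = 55 + 24 = 79
R2: |33| + |-62| = 33 + 62 = 95
R3: |18| + |-57| = 18 + 57 = 75
R4: |40| + |-13| = 40 + 13 = 53
R5: |18| + |-4| = 18 + 4 = 22
R6: |-14| + |-40| = 14 + 40 = 54
R7: |36| + |-36| = 36 + 36 = 72
R8: |36| + |2| = 36 + 2 = 38
R9: |21| + |28| = 21 + 28 = 49
R10: |6| + |-30| = 6 + 30 = 36
R11: |7| + |-8| = 7 + 8 = 15
R12: |24| + |-58| = 24 + 58 = 82
Minimum: R11 at 15.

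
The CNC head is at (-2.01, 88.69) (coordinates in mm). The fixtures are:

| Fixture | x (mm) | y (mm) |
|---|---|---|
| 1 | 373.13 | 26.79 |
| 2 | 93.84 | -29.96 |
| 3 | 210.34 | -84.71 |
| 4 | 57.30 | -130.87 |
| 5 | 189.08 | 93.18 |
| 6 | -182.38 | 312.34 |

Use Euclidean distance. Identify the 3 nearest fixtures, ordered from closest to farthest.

Distances from (-2.01, 88.69):
1: √((375.14)² + (-61.90)²) = √(140730.0196 + 3831.6100) = 380.21 mm
2: √((95.85)² + (-118.65)²) = √(9187.2225 + 14077.8225) = 152.53 mm
3: √((212.35)² + (-173.40)²) = √(45092.5225 + 30067.5600) = 274.15 mm
4: √((59.31)² + (-219.56)²) = √(3517.6761 + 48206.5936) = 227.43 mm
5: √((191.09)² + (4.49)²) = √(36515.3881 + 20.1601) = 191.14 mm
6: √((-180.37)² + (223.65)²) = √(32533.3369 + 50019.3225) = 287.32 mm
Sorted: 2 (152.53 mm) < 5 (191.14 mm) < 4 (227.43 mm) < 3 (274.15 mm) < 6 (287.32 mm) < …

2, 5, 4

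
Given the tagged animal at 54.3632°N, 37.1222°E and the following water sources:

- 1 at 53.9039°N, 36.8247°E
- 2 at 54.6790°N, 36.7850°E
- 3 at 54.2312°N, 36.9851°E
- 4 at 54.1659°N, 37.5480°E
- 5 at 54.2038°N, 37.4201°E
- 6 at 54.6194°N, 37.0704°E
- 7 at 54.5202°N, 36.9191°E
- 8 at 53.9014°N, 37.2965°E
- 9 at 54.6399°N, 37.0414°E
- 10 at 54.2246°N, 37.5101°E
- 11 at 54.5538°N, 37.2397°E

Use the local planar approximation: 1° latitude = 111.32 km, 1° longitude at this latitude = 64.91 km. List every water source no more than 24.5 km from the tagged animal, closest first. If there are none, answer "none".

3, 7, 11

Distances from 54.3632°N, 37.1222°E:
1: √((-0.4593·111.32)² + (-0.2975·64.91)²) = √(2614.202864 + 372.904100) = 54.6544 km
2: √((0.3158·111.32)² + (-0.3372·64.91)²) = √(1235.863900 + 479.069310) = 41.4118 km
3: √((-0.1320·111.32)² + (-0.1371·64.91)²) = √(215.920689 + 79.195067) = 17.1789 km
4: √((-0.1973·111.32)² + (0.4258·64.91)²) = √(482.392521 + 763.896522) = 35.3028 km
5: √((-0.1594·111.32)² + (0.2979·64.91)²) = √(314.864015 + 373.907541) = 26.2445 km
6: √((0.2562·111.32)² + (-0.0518·64.91)²) = √(813.400895 + 11.305317) = 28.7177 km
7: √((0.1570·111.32)² + (-0.2031·64.91)²) = √(305.453918 + 173.797316) = 21.8918 km
8: √((-0.4618·111.32)² + (0.1743·64.91)²) = √(2642.738870 + 128.002365) = 52.6378 km
9: √((0.2767·111.32)² + (-0.0808·64.91)²) = √(948.778235 + 27.507172) = 31.2456 km
10: √((-0.1386·111.32)² + (0.3879·64.91)²) = √(238.052560 + 633.961344) = 29.5299 km
11: √((0.1906·111.32)² + (0.1175·64.91)²) = √(450.186210 + 58.169985) = 22.5468 km
Threshold 24.5 km: 3 (17.1789 km), 7 (21.8918 km), 11 (22.5468 km) are within range.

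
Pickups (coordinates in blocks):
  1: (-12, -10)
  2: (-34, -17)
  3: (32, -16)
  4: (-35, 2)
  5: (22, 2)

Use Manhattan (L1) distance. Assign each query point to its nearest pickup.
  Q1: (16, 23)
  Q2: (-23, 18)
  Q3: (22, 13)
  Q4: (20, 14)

Q1→5; Q2→4; Q3→5; Q4→5

Q1 at (16, 23):
  1: |-28| + |-33| = 28 + 33 = 61 blocks
  2: |-50| + |-40| = 50 + 40 = 90 blocks
  3: |16| + |-39| = 16 + 39 = 55 blocks
  4: |-51| + |-21| = 51 + 21 = 72 blocks
  5: |6| + |-21| = 6 + 21 = 27 blocks
  → nearest: 5 (27 blocks)
Q2 at (-23, 18):
  1: |11| + |-28| = 11 + 28 = 39 blocks
  2: |-11| + |-35| = 11 + 35 = 46 blocks
  3: |55| + |-34| = 55 + 34 = 89 blocks
  4: |-12| + |-16| = 12 + 16 = 28 blocks
  5: |45| + |-16| = 45 + 16 = 61 blocks
  → nearest: 4 (28 blocks)
Q3 at (22, 13):
  1: |-34| + |-23| = 34 + 23 = 57 blocks
  2: |-56| + |-30| = 56 + 30 = 86 blocks
  3: |10| + |-29| = 10 + 29 = 39 blocks
  4: |-57| + |-11| = 57 + 11 = 68 blocks
  5: |0| + |-11| = 0 + 11 = 11 blocks
  → nearest: 5 (11 blocks)
Q4 at (20, 14):
  1: |-32| + |-24| = 32 + 24 = 56 blocks
  2: |-54| + |-31| = 54 + 31 = 85 blocks
  3: |12| + |-30| = 12 + 30 = 42 blocks
  4: |-55| + |-12| = 55 + 12 = 67 blocks
  5: |2| + |-12| = 2 + 12 = 14 blocks
  → nearest: 5 (14 blocks)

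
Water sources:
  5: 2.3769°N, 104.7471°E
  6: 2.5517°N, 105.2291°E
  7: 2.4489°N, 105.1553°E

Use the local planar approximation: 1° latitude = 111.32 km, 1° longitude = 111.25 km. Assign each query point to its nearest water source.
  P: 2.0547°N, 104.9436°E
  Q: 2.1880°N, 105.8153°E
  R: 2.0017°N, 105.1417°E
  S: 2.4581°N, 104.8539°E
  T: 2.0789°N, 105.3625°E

P at 2.0547°N, 104.9436°E:
  5: √((0.3222·111.32)² + (-0.1965·111.25)²) = √(1286.463496 + 477.886925) = 42.0042 km
  6: √((0.4970·111.32)² + (0.2855·111.25)²) = √(3060.970702 + 1008.816704) = 63.7949 km
  7: √((0.3942·111.32)² + (0.2117·111.25)²) = √(1925.660115 + 554.679040) = 49.8030 km
  → nearest: 5 (42.0042 km)
Q at 2.1880°N, 105.8153°E:
  5: √((0.1889·111.32)² + (-1.0682·111.25)²) = √(442.191420 + 14122.291988) = 120.6834 km
  6: √((0.3637·111.32)² + (-0.5862·111.25)²) = √(1639.203971 + 4252.963618) = 76.7605 km
  7: √((0.2609·111.32)² + (-0.6600·111.25)²) = √(843.518387 + 5391.230625) = 78.9604 km
  → nearest: 6 (76.7605 km)
R at 2.0017°N, 105.1417°E:
  5: √((0.3752·111.32)² + (-0.3946·111.25)²) = √(1744.504342 + 1927.144151) = 60.5941 km
  6: √((0.5500·111.32)² + (0.0874·111.25)²) = √(3748.623076 + 94.541591) = 61.9933 km
  7: √((0.4472·111.32)² + (0.0136·111.25)²) = √(2478.277792 + 2.289169) = 49.8053 km
  → nearest: 7 (49.8053 km)
S at 2.4581°N, 104.8539°E:
  5: √((-0.0812·111.32)² + (-0.1068·111.25)²) = √(81.706847 + 141.170042) = 14.9291 km
  6: √((0.0936·111.32)² + (0.3752·111.25)²) = √(108.567064 + 1742.311081) = 43.0218 km
  7: √((-0.0092·111.32)² + (0.3014·111.25)²) = √(1.048871 + 1124.311196) = 33.5464 km
  → nearest: 5 (14.9291 km)
T at 2.0789°N, 105.3625°E:
  5: √((0.2980·111.32)² + (-0.6154·111.25)²) = √(1100.471814 + 4687.216601) = 76.0769 km
  6: √((0.4728·111.32)² + (-0.1334·111.25)²) = √(2770.137529 + 220.247861) = 54.6844 km
  7: √((0.3700·111.32)² + (-0.2072·111.25)²) = √(1696.484295 + 531.348601) = 47.1999 km
  → nearest: 7 (47.1999 km)

P→5; Q→6; R→7; S→5; T→7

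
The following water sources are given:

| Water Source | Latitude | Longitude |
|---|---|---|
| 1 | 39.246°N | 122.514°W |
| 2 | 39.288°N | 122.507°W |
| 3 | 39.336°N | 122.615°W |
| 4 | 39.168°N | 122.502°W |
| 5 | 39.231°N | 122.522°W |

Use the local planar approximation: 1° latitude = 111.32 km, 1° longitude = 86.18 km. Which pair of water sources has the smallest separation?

1 and 5

Pairwise distances:
1–5: 1.807 km
1–2: 4.714 km
2–5: 6.476 km
4–5: 7.222 km
1–4: 8.744 km
2–3: 10.732 km
1–3: 13.272 km
2–4: 13.365 km
3–5: 14.172 km
3–4: 21.085 km
Closest pair: 1–5 at 1.807 km.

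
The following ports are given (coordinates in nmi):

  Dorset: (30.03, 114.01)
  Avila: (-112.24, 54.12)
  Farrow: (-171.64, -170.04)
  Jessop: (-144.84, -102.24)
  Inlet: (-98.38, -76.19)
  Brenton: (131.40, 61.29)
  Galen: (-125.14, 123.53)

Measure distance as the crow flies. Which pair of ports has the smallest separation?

Jessop and Inlet

Pairwise distances:
Dorset–Avila: √((-142.27)² + (-59.89)²) = √(20240.7529 + 3586.8121) = 154.36 nmi
Dorset–Farrow: √((-201.67)² + (-284.05)²) = √(40670.7889 + 80684.4025) = 348.36 nmi
Dorset–Jessop: √((-174.87)² + (-216.25)²) = √(30579.5169 + 46764.0625) = 278.11 nmi
Dorset–Inlet: √((-128.41)² + (-190.20)²) = √(16489.1281 + 36176.0400) = 229.49 nmi
Dorset–Brenton: √((101.37)² + (-52.72)²) = √(10275.8769 + 2779.3984) = 114.26 nmi
Dorset–Galen: √((-155.17)² + (9.52)²) = √(24077.7289 + 90.6304) = 155.46 nmi
Avila–Farrow: √((-59.40)² + (-224.16)²) = √(3528.3600 + 50247.7056) = 231.90 nmi
Avila–Jessop: √((-32.60)² + (-156.36)²) = √(1062.7600 + 24448.4496) = 159.72 nmi
Avila–Inlet: √((13.86)² + (-130.31)²) = √(192.0996 + 16980.6961) = 131.05 nmi
Avila–Brenton: √((243.64)² + (7.17)²) = √(59360.4496 + 51.4089) = 243.75 nmi
Avila–Galen: √((-12.90)² + (69.41)²) = √(166.4100 + 4817.7481) = 70.60 nmi
Farrow–Jessop: √((26.80)² + (67.80)²) = √(718.2400 + 4596.8400) = 72.90 nmi
Farrow–Inlet: √((73.26)² + (93.85)²) = √(5367.0276 + 8807.8225) = 119.06 nmi
Farrow–Brenton: √((303.04)² + (231.33)²) = √(91833.2416 + 53513.5689) = 381.24 nmi
Farrow–Galen: √((46.50)² + (293.57)²) = √(2162.2500 + 86183.3449) = 297.23 nmi
Jessop–Inlet: √((46.46)² + (26.05)²) = √(2158.5316 + 678.6025) = 53.26 nmi
Jessop–Brenton: √((276.24)² + (163.53)²) = √(76308.5376 + 26742.0609) = 321.01 nmi
Jessop–Galen: √((19.70)² + (225.77)²) = √(388.0900 + 50972.0929) = 226.63 nmi
Inlet–Brenton: √((229.78)² + (137.48)²) = √(52798.8484 + 18900.7504) = 267.77 nmi
Inlet–Galen: √((-26.76)² + (199.72)²) = √(716.0976 + 39888.0784) = 201.50 nmi
Brenton–Galen: √((-256.54)² + (62.24)²) = √(65812.7716 + 3873.8176) = 263.98 nmi
Closest pair: Jessop–Inlet at 53.26 nmi.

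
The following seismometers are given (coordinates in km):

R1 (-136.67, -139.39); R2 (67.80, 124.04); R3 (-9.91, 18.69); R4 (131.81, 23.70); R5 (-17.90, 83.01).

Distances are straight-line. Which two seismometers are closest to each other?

Pairwise distances:
R1–R2: √((204.47)² + (263.43)²) = √(41807.9809 + 69395.3649) = 333.47 km
R1–R3: √((126.76)² + (158.08)²) = √(16068.0976 + 24989.2864) = 202.63 km
R1–R4: √((268.48)² + (163.09)²) = √(72081.5104 + 26598.3481) = 314.13 km
R1–R5: √((118.77)² + (222.40)²) = √(14106.3129 + 49461.7600) = 252.13 km
R2–R3: √((-77.71)² + (-105.35)²) = √(6038.8441 + 11098.6225) = 130.91 km
R2–R4: √((64.01)² + (-100.34)²) = √(4097.2801 + 10068.1156) = 119.02 km
R2–R5: √((-85.70)² + (-41.03)²) = √(7344.4900 + 1683.4609) = 95.02 km
R3–R4: √((141.72)² + (5.01)²) = √(20084.5584 + 25.1001) = 141.81 km
R3–R5: √((-7.99)² + (64.32)²) = √(63.8401 + 4137.0624) = 64.81 km
R4–R5: √((-149.71)² + (59.31)²) = √(22413.0841 + 3517.6761) = 161.03 km
Closest pair: R3–R5 at 64.81 km.

R3 and R5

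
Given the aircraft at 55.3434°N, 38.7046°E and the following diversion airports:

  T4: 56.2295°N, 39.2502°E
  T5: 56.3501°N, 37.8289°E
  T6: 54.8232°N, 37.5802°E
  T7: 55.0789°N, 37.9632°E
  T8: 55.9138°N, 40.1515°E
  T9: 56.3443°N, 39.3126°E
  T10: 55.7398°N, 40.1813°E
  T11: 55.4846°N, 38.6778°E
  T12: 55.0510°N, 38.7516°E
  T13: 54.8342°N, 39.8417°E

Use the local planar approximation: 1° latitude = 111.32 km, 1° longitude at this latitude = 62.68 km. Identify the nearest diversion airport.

T11

Distances from 55.3434°N, 38.7046°E:
T4: √((0.8861·111.32)² + (0.5456·62.68)²) = √(9729.978227 + 1169.517430) = 104.4006 km
T5: √((1.0067·111.32)² + (-0.8757·62.68)²) = √(12558.753391 + 3012.788709) = 124.7860 km
T6: √((-0.5202·111.32)² + (-1.1244·62.68)²) = √(3353.413366 + 4967.062783) = 91.2166 km
T7: √((-0.2645·111.32)² + (-0.7414·62.68)²) = √(866.957380 + 2159.549380) = 55.0137 km
T8: √((0.5704·111.32)² + (1.4469·62.68)²) = √(4031.859865 + 8224.982998) = 110.7106 km
T9: √((1.0009·111.32)² + (0.6080·62.68)²) = √(12414.458294 + 1452.329417) = 117.7573 km
T10: √((0.3964·111.32)² + (1.4767·62.68)²) = √(1947.214016 + 8567.271407) = 102.5402 km
T11: √((0.1412·111.32)² + (-0.0268·62.68)²) = √(247.067596 + 2.821809) = 15.8079 km
T12: √((-0.2924·111.32)² + (0.0470·62.68)²) = √(1059.500417 + 8.678680) = 32.6830 km
T13: √((-0.5092·111.32)² + (1.1371·62.68)²) = √(3213.092181 + 5079.901539) = 91.0659 km
Minimum: T11 at 15.8079 km.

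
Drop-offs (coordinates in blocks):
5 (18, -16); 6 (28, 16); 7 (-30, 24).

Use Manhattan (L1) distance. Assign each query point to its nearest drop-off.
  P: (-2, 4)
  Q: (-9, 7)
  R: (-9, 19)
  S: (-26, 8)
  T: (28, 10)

P→5; Q→7; R→7; S→7; T→6

P at (-2, 4):
  5: 40 blocks
  6: 42 blocks
  7: 48 blocks
  → nearest: 5 (40 blocks)
Q at (-9, 7):
  5: 50 blocks
  6: 46 blocks
  7: 38 blocks
  → nearest: 7 (38 blocks)
R at (-9, 19):
  5: 62 blocks
  6: 40 blocks
  7: 26 blocks
  → nearest: 7 (26 blocks)
S at (-26, 8):
  5: 68 blocks
  6: 62 blocks
  7: 20 blocks
  → nearest: 7 (20 blocks)
T at (28, 10):
  5: 36 blocks
  6: 6 blocks
  7: 72 blocks
  → nearest: 6 (6 blocks)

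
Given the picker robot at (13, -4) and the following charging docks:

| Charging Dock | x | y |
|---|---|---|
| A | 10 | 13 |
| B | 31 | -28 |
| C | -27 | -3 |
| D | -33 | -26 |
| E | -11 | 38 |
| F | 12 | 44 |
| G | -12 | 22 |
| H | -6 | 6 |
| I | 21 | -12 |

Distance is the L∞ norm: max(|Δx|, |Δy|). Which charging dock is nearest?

Distances from (13, -4):
A: 17
B: 24
C: 40
D: 46
E: 42
F: 48
G: 26
H: 19
I: 8
Minimum: I at 8.

I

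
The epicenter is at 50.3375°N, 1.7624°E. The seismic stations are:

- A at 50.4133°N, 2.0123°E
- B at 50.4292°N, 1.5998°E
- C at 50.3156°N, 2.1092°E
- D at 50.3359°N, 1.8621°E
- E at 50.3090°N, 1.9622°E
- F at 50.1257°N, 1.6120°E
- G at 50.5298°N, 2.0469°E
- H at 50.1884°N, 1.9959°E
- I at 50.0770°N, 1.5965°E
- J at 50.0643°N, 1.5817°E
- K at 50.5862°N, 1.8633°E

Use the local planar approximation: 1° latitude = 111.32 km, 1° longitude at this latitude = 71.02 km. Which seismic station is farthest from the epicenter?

J

Distances from 50.3375°N, 1.7624°E:
A: √((0.0758·111.32)² + (0.2499·71.02)²) = √(71.200789 + 314.987883) = 19.6517 km
B: √((0.0917·111.32)² + (-0.1626·71.02)²) = √(104.204162 + 133.352886) = 15.4129 km
C: √((-0.0219·111.32)² + (0.3468·71.02)²) = √(5.943395 + 606.623895) = 24.7501 km
D: √((-0.0016·111.32)² + (0.0997·71.02)²) = √(0.031724 + 50.136228) = 7.0829 km
E: √((-0.0285·111.32)² + (0.1998·71.02)²) = √(10.065518 + 201.350311) = 14.5401 km
F: √((-0.2118·111.32)² + (-0.1504·71.02)²) = √(555.902090 + 114.092477) = 25.8843 km
G: √((0.1923·111.32)² + (0.2845·71.02)²) = √(458.252628 + 408.249703) = 29.4364 km
H: √((-0.1491·111.32)² + (0.2335·71.02)²) = √(275.487363 + 275.001527) = 23.4625 km
I: √((-0.2605·111.32)² + (-0.1659·71.02)²) = √(840.933881 + 138.820661) = 31.3010 km
J: √((-0.2732·111.32)² + (-0.1807·71.02)²) = √(924.927699 + 164.693948) = 33.0094 km
K: √((0.2487·111.32)² + (0.1009·71.02)²) = √(766.474950 + 51.350381) = 28.5976 km
Maximum: J at 33.0094 km.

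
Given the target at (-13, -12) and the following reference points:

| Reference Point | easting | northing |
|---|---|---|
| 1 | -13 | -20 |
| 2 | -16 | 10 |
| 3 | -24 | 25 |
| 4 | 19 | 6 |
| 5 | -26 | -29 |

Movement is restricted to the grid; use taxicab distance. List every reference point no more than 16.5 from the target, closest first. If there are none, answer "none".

1

Distances from (-13, -12):
1: |0| + |-8| = 0 + 8 = 8
2: |-3| + |22| = 3 + 22 = 25
3: |-11| + |37| = 11 + 37 = 48
4: |32| + |18| = 32 + 18 = 50
5: |-13| + |-17| = 13 + 17 = 30
Threshold 16.5: 1 (8) is within range.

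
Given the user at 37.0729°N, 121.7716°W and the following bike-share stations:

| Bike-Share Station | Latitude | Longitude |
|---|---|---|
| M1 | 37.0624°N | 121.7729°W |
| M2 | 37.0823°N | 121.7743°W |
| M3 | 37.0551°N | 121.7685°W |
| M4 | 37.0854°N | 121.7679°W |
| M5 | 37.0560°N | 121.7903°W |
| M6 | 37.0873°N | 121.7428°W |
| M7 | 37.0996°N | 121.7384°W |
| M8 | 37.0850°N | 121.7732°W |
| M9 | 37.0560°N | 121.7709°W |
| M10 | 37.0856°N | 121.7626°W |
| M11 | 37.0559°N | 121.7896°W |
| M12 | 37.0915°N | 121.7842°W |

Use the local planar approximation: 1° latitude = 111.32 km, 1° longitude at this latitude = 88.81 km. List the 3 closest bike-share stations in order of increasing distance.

Distances from 37.0729°N, 121.7716°W:
M1: √((-0.0105·111.32)² + (-0.0013·88.81)²) = √(1.366234 + 0.013329) = 1.1745 km
M2: √((0.0094·111.32)² + (-0.0027·88.81)²) = √(1.094970 + 0.057498) = 1.0735 km
M3: √((-0.0178·111.32)² + (0.0031·88.81)²) = √(3.926326 + 0.075796) = 2.0005 km
M4: √((0.0125·111.32)² + (0.0037·88.81)²) = √(1.936272 + 0.107976) = 1.4298 km
M5: √((-0.0169·111.32)² + (-0.0187·88.81)²) = √(3.539320 + 2.758081) = 2.5095 km
M6: √((0.0144·111.32)² + (0.0288·88.81)²) = √(2.569635 + 6.541973) = 3.0185 km
M7: √((0.0267·111.32)² + (0.0332·88.81)²) = √(8.834234 + 8.693605) = 4.1866 km
M8: √((0.0121·111.32)² + (-0.0016·88.81)²) = √(1.814334 + 0.020191) = 1.3544 km
M9: √((-0.0169·111.32)² + (0.0007·88.81)²) = √(3.539320 + 0.003865) = 1.8823 km
M10: √((0.0127·111.32)² + (0.0090·88.81)²) = √(1.998729 + 0.638865) = 1.6241 km
M11: √((-0.0170·111.32)² + (-0.0180·88.81)²) = √(3.581329 + 2.555458) = 2.4773 km
M12: √((0.0186·111.32)² + (-0.0126·88.81)²) = √(4.287186 + 1.252174) = 2.3536 km
Sorted: M2 (1.0735 km) < M1 (1.1745 km) < M8 (1.3544 km) < M4 (1.4298 km) < M10 (1.6241 km) < …

M2, M1, M8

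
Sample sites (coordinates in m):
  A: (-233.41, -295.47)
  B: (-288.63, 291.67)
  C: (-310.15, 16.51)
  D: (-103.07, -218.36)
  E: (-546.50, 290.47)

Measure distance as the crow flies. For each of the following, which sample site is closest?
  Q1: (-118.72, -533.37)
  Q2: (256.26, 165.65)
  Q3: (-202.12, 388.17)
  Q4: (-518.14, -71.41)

Q1→A; Q2→D; Q3→B; Q4→C

Q1 at (-118.72, -533.37):
  A: 264.10 m
  B: 842.35 m
  C: 582.25 m
  D: 315.40 m
  E: 928.28 m
  → nearest: A (264.10 m)
Q2 at (256.26, 165.65):
  A: 672.61 m
  B: 559.27 m
  C: 585.72 m
  D: 525.91 m
  E: 812.41 m
  → nearest: D (525.91 m)
Q3 at (-202.12, 388.17):
  A: 684.36 m
  B: 129.60 m
  C: 387.04 m
  D: 614.56 m
  E: 357.97 m
  → nearest: B (129.60 m)
Q4 at (-518.14, -71.41):
  A: 362.32 m
  B: 429.54 m
  C: 225.81 m
  D: 440.32 m
  E: 362.99 m
  → nearest: C (225.81 m)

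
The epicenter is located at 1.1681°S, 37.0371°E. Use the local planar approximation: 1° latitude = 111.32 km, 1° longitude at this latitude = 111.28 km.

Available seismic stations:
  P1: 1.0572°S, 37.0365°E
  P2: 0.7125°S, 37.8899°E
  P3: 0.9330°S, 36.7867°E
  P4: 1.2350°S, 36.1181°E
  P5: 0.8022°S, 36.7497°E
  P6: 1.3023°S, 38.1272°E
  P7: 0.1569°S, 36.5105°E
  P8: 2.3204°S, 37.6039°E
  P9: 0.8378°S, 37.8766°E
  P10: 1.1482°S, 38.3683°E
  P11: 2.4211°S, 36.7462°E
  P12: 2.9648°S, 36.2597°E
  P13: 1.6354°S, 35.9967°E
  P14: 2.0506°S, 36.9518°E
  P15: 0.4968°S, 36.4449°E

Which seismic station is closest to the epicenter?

Distances from 1.1681°S, 37.0371°E:
P1: √((0.1109·111.32)² + (-0.0006·111.28)²) = √(152.408605 + 0.004458) = 12.3456 km
P2: √((0.4556·111.32)² + (0.8528·111.28)²) = √(2572.253851 + 9005.931043) = 107.6020 km
P3: √((0.2351·111.32)² + (-0.2504·111.28)²) = √(684.938619 + 776.431029) = 38.2279 km
P4: √((-0.0669·111.32)² + (-0.9190·111.28)²) = √(55.462396 + 10458.400206) = 102.5371 km
P5: √((0.3659·111.32)² + (-0.2874·111.28)²) = √(1659.094846 + 1022.840137) = 51.7874 km
P6: √((-0.1342·111.32)² + (1.0901·111.28)²) = √(223.178023 + 14715.225213) = 122.2228 km
P7: √((1.0112·111.32)² + (-0.5266·111.28)²) = √(12671.280860 + 3433.965626) = 126.9064 km
P8: √((-1.1523·111.32)² + (0.5668·111.28)²) = √(16454.228312 + 3978.266907) = 142.9423 km
P9: √((0.3303·111.32)² + (0.8395·111.28)²) = √(1351.959067 + 8727.214191) = 100.3951 km
P10: √((0.0199·111.32)² + (1.3312·111.28)²) = √(4.907412 + 21944.255535) = 148.1525 km
P11: √((-1.2530·111.32)² + (-0.2909·111.28)²) = √(19455.775097 + 1047.904430) = 143.1911 km
P12: √((-1.7967·111.32)² + (-0.7774·111.28)²) = √(40003.457675 + 7483.819538) = 217.9158 km
P13: √((-0.4673·111.32)² + (-1.0404·111.28)²) = √(2706.063337 + 13404.015489) = 126.9255 km
P14: √((-0.8825·111.32)² + (-0.0853·111.28)²) = √(9651.077952 + 90.101557) = 98.6974 km
P15: √((0.6713·111.32)² + (-0.5922·111.28)²) = √(5584.440778 + 4342.812109) = 99.6356 km
Minimum: P1 at 12.3456 km.

P1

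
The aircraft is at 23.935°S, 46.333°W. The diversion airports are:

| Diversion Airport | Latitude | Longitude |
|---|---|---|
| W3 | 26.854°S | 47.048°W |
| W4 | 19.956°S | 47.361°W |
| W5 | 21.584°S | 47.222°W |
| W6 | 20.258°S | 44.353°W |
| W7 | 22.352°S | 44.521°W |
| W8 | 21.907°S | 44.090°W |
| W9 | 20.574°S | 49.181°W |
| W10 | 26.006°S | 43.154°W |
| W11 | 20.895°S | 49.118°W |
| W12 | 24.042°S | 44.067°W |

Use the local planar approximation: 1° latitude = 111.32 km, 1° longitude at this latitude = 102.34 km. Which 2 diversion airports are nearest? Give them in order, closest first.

Distances from 23.935°S, 46.333°W:
W3: 333.080 km
W4: 455.265 km
W5: 277.076 km
W6: 456.734 km
W7: 255.815 km
W8: 321.961 km
W9: 474.275 km
W10: 398.743 km
W11: 442.445 km
W12: 232.208 km
Sorted: W12 (232.208 km) < W7 (255.815 km) < W5 (277.076 km) < W8 (321.961 km) < …

W12, W7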